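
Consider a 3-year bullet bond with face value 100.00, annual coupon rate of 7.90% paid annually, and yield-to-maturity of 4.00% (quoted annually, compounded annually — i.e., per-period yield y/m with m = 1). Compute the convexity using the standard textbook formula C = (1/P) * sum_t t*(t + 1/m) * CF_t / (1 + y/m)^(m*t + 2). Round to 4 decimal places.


Answer: Convexity = 10.0953

Derivation:
Coupon per period c = face * coupon_rate / m = 7.900000
Periods per year m = 1; per-period yield y/m = 0.040000
Number of cashflows N = 3
Cashflows (t years, CF_t, discount factor 1/(1+y/m)^(m*t), PV):
  t = 1.0000: CF_t = 7.900000, DF = 0.961538, PV = 7.596154
  t = 2.0000: CF_t = 7.900000, DF = 0.924556, PV = 7.303994
  t = 3.0000: CF_t = 107.900000, DF = 0.888996, PV = 95.922707
Price P = sum_t PV_t = 110.822855
Convexity numerator sum_t t*(t + 1/m) * CF_t / (1+y/m)^(m*t + 2):
  t = 1.0000: term = 14.046142
  t = 2.0000: term = 40.517719
  t = 3.0000: term = 1064.231218
Convexity = (1/P) * sum = 1118.795079 / 110.822855 = 10.095346


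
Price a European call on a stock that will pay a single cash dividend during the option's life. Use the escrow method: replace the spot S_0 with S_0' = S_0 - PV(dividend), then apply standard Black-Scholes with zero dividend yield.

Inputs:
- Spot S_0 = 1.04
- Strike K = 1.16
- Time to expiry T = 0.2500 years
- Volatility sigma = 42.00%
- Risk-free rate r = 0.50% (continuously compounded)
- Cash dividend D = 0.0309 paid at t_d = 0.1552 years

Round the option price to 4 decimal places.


PV(D) = D * exp(-r * t_d) = 0.0309 * 0.99922430 = 0.03087603
S_0' = S_0 - PV(D) = 1.0400 - 0.03087603 = 1.00912397
d1 = (ln(S_0'/K) + (r + sigma^2/2)*T) / (sigma*sqrt(T)) = -0.55255909
d2 = d1 - sigma*sqrt(T) = -0.76255909
exp(-rT) = 0.99875078
N(d1) = 0.29028268; N(d2) = 0.22286320
C = S_0' * N(d1) - K * exp(-rT) * N(d2) = 1.00912397 * 0.29028268 - 1.1600 * 0.99875078 * 0.22286320 = 0.0347

Answer: Price = 0.0347


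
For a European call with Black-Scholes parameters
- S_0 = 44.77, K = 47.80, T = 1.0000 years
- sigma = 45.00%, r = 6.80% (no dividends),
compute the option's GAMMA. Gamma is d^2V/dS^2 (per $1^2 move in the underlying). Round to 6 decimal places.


Answer: Gamma = 0.019283

Derivation:
d1 = 0.2305836283; d2 = -0.2194163717
phi(d1) = 0.3884763687; exp(-qT) = 1.0000000000; exp(-rT) = 0.9342604736
Gamma = exp(-qT) * phi(d1) / (S * sigma * sqrt(T)) = 1.0000000000 * 0.3884763687 / (44.7700 * 0.4500 * 1.0000000000) = 0.019283


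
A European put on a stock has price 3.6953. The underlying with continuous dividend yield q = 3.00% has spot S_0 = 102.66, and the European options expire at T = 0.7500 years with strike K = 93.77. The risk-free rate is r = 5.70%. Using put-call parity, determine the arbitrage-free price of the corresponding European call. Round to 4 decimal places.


Put-call parity: C - P = S_0 * exp(-qT) - K * exp(-rT).
S_0 * exp(-qT) = 102.6600 * 0.97775124 = 100.37594201
K * exp(-rT) = 93.7700 * 0.95815090 = 89.84580969
C = P + S*exp(-qT) - K*exp(-rT)
C = 3.6953 + 100.37594201 - 89.84580969 = 14.2254

Answer: Call price = 14.2254


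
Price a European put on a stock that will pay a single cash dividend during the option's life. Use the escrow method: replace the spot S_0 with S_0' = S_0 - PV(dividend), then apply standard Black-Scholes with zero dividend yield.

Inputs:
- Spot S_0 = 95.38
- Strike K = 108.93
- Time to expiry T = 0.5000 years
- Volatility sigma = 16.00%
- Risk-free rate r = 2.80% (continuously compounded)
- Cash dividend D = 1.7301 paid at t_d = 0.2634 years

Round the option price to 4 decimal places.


Answer: Price = 14.3748

Derivation:
PV(D) = D * exp(-r * t_d) = 1.7301 * 0.99265193 = 1.71738710
S_0' = S_0 - PV(D) = 95.3800 - 1.71738710 = 93.66261290
d1 = (ln(S_0'/K) + (r + sigma^2/2)*T) / (sigma*sqrt(T)) = -1.15440815
d2 = d1 - sigma*sqrt(T) = -1.26754524
exp(-rT) = 0.98609754
N(-d1) = 0.87583356; N(-d2) = 0.89751980
P = K * exp(-rT) * N(-d2) - S_0' * N(-d1) = 108.9300 * 0.98609754 * 0.89751980 - 93.66261290 * 0.87583356 = 14.3748


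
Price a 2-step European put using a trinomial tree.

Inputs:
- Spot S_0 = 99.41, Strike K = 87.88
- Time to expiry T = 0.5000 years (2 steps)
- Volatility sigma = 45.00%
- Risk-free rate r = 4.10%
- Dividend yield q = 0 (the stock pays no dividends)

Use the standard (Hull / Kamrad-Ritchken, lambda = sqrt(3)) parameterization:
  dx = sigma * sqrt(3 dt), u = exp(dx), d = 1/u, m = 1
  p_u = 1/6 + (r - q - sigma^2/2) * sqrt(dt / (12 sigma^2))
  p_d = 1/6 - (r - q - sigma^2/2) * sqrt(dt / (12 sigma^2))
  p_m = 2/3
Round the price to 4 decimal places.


dt = T/N = 0.250000; dx = sigma*sqrt(3*dt) = 0.389711
u = exp(dx) = 1.476555; d = 1/u = 0.677252
p_u = 0.147341, p_m = 0.666667, p_d = 0.185992
Discount per step: exp(-r*dt) = 0.989802
Stock lattice S(k, j) with j the centered position index:
  k=0: S(0,+0) = 99.4100
  k=1: S(1,-1) = 67.3256; S(1,+0) = 99.4100; S(1,+1) = 146.7843
  k=2: S(2,-2) = 45.5964; S(2,-1) = 67.3256; S(2,+0) = 99.4100; S(2,+1) = 146.7843; S(2,+2) = 216.7350
Terminal payoffs V(N, j) = max(K - S_T, 0):
  V(2,-2) = 42.283551; V(2,-1) = 20.554351; V(2,+0) = 0.000000; V(2,+1) = 0.000000; V(2,+2) = 0.000000
Backward induction: V(k, j) = exp(-r*dt) * [p_u * V(k+1, j+1) + p_m * V(k+1, j) + p_d * V(k+1, j-1)]
  V(1,-1) = exp(-r*dt) * [p_u*0.000000 + p_m*20.554351 + p_d*42.283551] = 21.347361
  V(1,+0) = exp(-r*dt) * [p_u*0.000000 + p_m*0.000000 + p_d*20.554351] = 3.783957
  V(1,+1) = exp(-r*dt) * [p_u*0.000000 + p_m*0.000000 + p_d*0.000000] = 0.000000
  V(0,+0) = exp(-r*dt) * [p_u*0.000000 + p_m*3.783957 + p_d*21.347361] = 6.426859

Answer: Price = V(0,0) = 6.4269


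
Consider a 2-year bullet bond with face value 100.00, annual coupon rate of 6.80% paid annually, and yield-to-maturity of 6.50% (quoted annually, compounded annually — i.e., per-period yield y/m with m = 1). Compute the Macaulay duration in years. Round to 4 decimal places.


Answer: Macaulay duration = 1.9365 years

Derivation:
Coupon per period c = face * coupon_rate / m = 6.800000
Periods per year m = 1; per-period yield y/m = 0.065000
Number of cashflows N = 2
Cashflows (t years, CF_t, discount factor 1/(1+y/m)^(m*t), PV):
  t = 1.0000: CF_t = 6.800000, DF = 0.938967, PV = 6.384977
  t = 2.0000: CF_t = 106.800000, DF = 0.881659, PV = 94.161211
Price P = sum_t PV_t = 100.546188
Macaulay numerator sum_t t * PV_t:
  t * PV_t at t = 1.0000: 6.384977
  t * PV_t at t = 2.0000: 188.322423
Macaulay duration D = (sum_t t * PV_t) / P = 194.707399 / 100.546188 = 1.936497


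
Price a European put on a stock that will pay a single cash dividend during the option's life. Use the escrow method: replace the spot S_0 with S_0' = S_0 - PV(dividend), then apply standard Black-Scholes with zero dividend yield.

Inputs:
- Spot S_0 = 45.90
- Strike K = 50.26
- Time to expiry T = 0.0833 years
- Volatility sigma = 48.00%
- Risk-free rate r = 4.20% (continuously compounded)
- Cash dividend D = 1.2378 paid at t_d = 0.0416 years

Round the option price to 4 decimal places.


Answer: Price = 6.1702

Derivation:
PV(D) = D * exp(-r * t_d) = 1.2378 * 0.99825433 = 1.23563920
S_0' = S_0 - PV(D) = 45.9000 - 1.23563920 = 44.66436080
d1 = (ln(S_0'/K) + (r + sigma^2/2)*T) / (sigma*sqrt(T)) = -0.75748269
d2 = d1 - sigma*sqrt(T) = -0.89601904
exp(-rT) = 0.99650751
N(-d1) = 0.77561963; N(-d2) = 0.81487870
P = K * exp(-rT) * N(-d2) - S_0' * N(-d1) = 50.2600 * 0.99650751 * 0.81487870 - 44.66436080 * 0.77561963 = 6.1702


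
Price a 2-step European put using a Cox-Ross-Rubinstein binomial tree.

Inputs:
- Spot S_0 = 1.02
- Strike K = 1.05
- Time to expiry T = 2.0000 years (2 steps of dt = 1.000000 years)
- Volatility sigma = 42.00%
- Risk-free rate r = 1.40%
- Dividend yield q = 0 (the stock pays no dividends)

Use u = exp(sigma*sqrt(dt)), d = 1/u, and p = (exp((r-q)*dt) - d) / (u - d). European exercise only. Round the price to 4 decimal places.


dt = T/N = 1.000000
u = exp(sigma*sqrt(dt)) = 1.521962; d = 1/u = 0.657047
p = (exp((r-q)*dt) - d) / (u - d) = 0.412817
Discount per step: exp(-r*dt) = 0.986098
Stock lattice S(k, i) with i counting down-moves:
  k=0: S(0,0) = 1.0200
  k=1: S(1,0) = 1.5524; S(1,1) = 0.6702
  k=2: S(2,0) = 2.3627; S(2,1) = 1.0200; S(2,2) = 0.4403
Terminal payoffs V(N, i) = max(K - S_T, 0):
  V(2,0) = 0.000000; V(2,1) = 0.030000; V(2,2) = 0.609655
Backward induction: V(k, i) = exp(-r*dt) * [p * V(k+1, i) + (1-p) * V(k+1, i+1)].
  V(1,0) = exp(-r*dt) * [p*0.000000 + (1-p)*0.030000] = 0.017371
  V(1,1) = exp(-r*dt) * [p*0.030000 + (1-p)*0.609655] = 0.365215
  V(0,0) = exp(-r*dt) * [p*0.017371 + (1-p)*0.365215] = 0.218538

Answer: Price = V(0,0) = 0.2185


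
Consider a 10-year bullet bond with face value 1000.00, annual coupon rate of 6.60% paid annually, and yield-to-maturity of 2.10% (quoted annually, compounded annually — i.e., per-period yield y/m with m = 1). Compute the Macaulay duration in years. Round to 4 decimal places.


Answer: Macaulay duration = 8.0351 years

Derivation:
Coupon per period c = face * coupon_rate / m = 66.000000
Periods per year m = 1; per-period yield y/m = 0.021000
Number of cashflows N = 10
Cashflows (t years, CF_t, discount factor 1/(1+y/m)^(m*t), PV):
  t = 1.0000: CF_t = 66.000000, DF = 0.979432, PV = 64.642507
  t = 2.0000: CF_t = 66.000000, DF = 0.959287, PV = 63.312936
  t = 3.0000: CF_t = 66.000000, DF = 0.939556, PV = 62.010711
  t = 4.0000: CF_t = 66.000000, DF = 0.920231, PV = 60.735270
  t = 5.0000: CF_t = 66.000000, DF = 0.901304, PV = 59.486063
  t = 6.0000: CF_t = 66.000000, DF = 0.882766, PV = 58.262549
  t = 7.0000: CF_t = 66.000000, DF = 0.864609, PV = 57.064201
  t = 8.0000: CF_t = 66.000000, DF = 0.846826, PV = 55.890501
  t = 9.0000: CF_t = 66.000000, DF = 0.829408, PV = 54.740941
  t = 10.0000: CF_t = 1066.000000, DF = 0.812349, PV = 865.963892
Price P = sum_t PV_t = 1402.109571
Macaulay numerator sum_t t * PV_t:
  t * PV_t at t = 1.0000: 64.642507
  t * PV_t at t = 2.0000: 126.625871
  t * PV_t at t = 3.0000: 186.032132
  t * PV_t at t = 4.0000: 242.941080
  t * PV_t at t = 5.0000: 297.430314
  t * PV_t at t = 6.0000: 349.575295
  t * PV_t at t = 7.0000: 399.449407
  t * PV_t at t = 8.0000: 447.124004
  t * PV_t at t = 9.0000: 492.668467
  t * PV_t at t = 10.0000: 8659.638923
Macaulay duration D = (sum_t t * PV_t) / P = 11266.128002 / 1402.109571 = 8.035127


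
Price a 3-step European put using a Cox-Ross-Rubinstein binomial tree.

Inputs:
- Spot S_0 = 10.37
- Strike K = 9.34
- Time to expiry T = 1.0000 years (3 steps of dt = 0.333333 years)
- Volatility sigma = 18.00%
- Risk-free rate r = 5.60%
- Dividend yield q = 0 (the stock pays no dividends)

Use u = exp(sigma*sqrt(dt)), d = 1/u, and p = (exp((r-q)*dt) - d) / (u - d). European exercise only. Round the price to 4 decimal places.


Answer: Price = V(0,0) = 0.1365

Derivation:
dt = T/N = 0.333333
u = exp(sigma*sqrt(dt)) = 1.109515; d = 1/u = 0.901295
p = (exp((r-q)*dt) - d) / (u - d) = 0.564533
Discount per step: exp(-r*dt) = 0.981506
Stock lattice S(k, i) with i counting down-moves:
  k=0: S(0,0) = 10.3700
  k=1: S(1,0) = 11.5057; S(1,1) = 9.3464
  k=2: S(2,0) = 12.7657; S(2,1) = 10.3700; S(2,2) = 8.4239
  k=3: S(3,0) = 14.1638; S(3,1) = 11.5057; S(3,2) = 9.3464; S(3,3) = 7.5924
Terminal payoffs V(N, i) = max(K - S_T, 0):
  V(3,0) = 0.000000; V(3,1) = 0.000000; V(3,2) = 0.000000; V(3,3) = 1.747599
Backward induction: V(k, i) = exp(-r*dt) * [p * V(k+1, i) + (1-p) * V(k+1, i+1)].
  V(2,0) = exp(-r*dt) * [p*0.000000 + (1-p)*0.000000] = 0.000000
  V(2,1) = exp(-r*dt) * [p*0.000000 + (1-p)*0.000000] = 0.000000
  V(2,2) = exp(-r*dt) * [p*0.000000 + (1-p)*1.747599] = 0.746947
  V(1,0) = exp(-r*dt) * [p*0.000000 + (1-p)*0.000000] = 0.000000
  V(1,1) = exp(-r*dt) * [p*0.000000 + (1-p)*0.746947] = 0.319255
  V(0,0) = exp(-r*dt) * [p*0.000000 + (1-p)*0.319255] = 0.136454


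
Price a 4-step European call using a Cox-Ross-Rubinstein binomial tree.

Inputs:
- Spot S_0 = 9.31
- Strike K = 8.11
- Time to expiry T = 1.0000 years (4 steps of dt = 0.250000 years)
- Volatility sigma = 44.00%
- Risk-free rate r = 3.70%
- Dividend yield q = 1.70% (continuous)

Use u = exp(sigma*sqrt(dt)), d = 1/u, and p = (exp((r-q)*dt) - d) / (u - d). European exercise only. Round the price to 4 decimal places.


Answer: Price = V(0,0) = 2.2920

Derivation:
dt = T/N = 0.250000
u = exp(sigma*sqrt(dt)) = 1.246077; d = 1/u = 0.802519
p = (exp((r-q)*dt) - d) / (u - d) = 0.456521
Discount per step: exp(-r*dt) = 0.990793
Stock lattice S(k, i) with i counting down-moves:
  k=0: S(0,0) = 9.3100
  k=1: S(1,0) = 11.6010; S(1,1) = 7.4715
  k=2: S(2,0) = 14.4557; S(2,1) = 9.3100; S(2,2) = 5.9960
  k=3: S(3,0) = 18.0129; S(3,1) = 11.6010; S(3,2) = 7.4715; S(3,3) = 4.8119
  k=4: S(4,0) = 22.4455; S(4,1) = 14.4557; S(4,2) = 9.3100; S(4,3) = 5.9960; S(4,4) = 3.8616
Terminal payoffs V(N, i) = max(S_T - K, 0):
  V(4,0) = 14.335476; V(4,1) = 6.345704; V(4,2) = 1.200000; V(4,3) = 0.000000; V(4,4) = 0.000000
Backward induction: V(k, i) = exp(-r*dt) * [p * V(k+1, i) + (1-p) * V(k+1, i+1)].
  V(3,0) = exp(-r*dt) * [p*14.335476 + (1-p)*6.345704] = 9.901196
  V(3,1) = exp(-r*dt) * [p*6.345704 + (1-p)*1.200000] = 3.516446
  V(3,2) = exp(-r*dt) * [p*1.200000 + (1-p)*0.000000] = 0.542782
  V(3,3) = exp(-r*dt) * [p*0.000000 + (1-p)*0.000000] = 0.000000
  V(2,0) = exp(-r*dt) * [p*9.901196 + (1-p)*3.516446] = 6.372007
  V(2,1) = exp(-r*dt) * [p*3.516446 + (1-p)*0.542782] = 1.882827
  V(2,2) = exp(-r*dt) * [p*0.542782 + (1-p)*0.000000] = 0.245510
  V(1,0) = exp(-r*dt) * [p*6.372007 + (1-p)*1.882827] = 3.896028
  V(1,1) = exp(-r*dt) * [p*1.882827 + (1-p)*0.245510] = 0.983837
  V(0,0) = exp(-r*dt) * [p*3.896028 + (1-p)*0.983837] = 2.292016


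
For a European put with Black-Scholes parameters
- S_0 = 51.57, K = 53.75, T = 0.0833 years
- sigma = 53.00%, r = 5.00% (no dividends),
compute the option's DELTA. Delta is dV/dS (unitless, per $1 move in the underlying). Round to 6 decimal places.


d1 = -0.1669578238; d2 = -0.3199250425
phi(d1) = 0.3934206078; exp(-qT) = 1.0000000000; exp(-rT) = 0.9958436616
N(-d1) = 0.5662983826
Delta = -exp(-qT) * N(-d1) = -1.0000000000 * 0.5662983826 = -0.566298

Answer: Delta = -0.566298


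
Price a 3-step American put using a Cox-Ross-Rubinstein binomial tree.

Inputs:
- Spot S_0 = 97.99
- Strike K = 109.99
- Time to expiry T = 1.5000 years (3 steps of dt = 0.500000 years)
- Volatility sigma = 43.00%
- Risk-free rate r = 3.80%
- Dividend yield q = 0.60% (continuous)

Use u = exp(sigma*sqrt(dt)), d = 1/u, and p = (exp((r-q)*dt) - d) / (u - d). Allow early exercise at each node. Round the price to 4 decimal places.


dt = T/N = 0.500000
u = exp(sigma*sqrt(dt)) = 1.355345; d = 1/u = 0.737820
p = (exp((r-q)*dt) - d) / (u - d) = 0.450685
Discount per step: exp(-r*dt) = 0.981179
Stock lattice S(k, i) with i counting down-moves:
  k=0: S(0,0) = 97.9900
  k=1: S(1,0) = 132.8102; S(1,1) = 72.2989
  k=2: S(2,0) = 180.0037; S(2,1) = 97.9900; S(2,2) = 53.3436
  k=3: S(3,0) = 243.9671; S(3,1) = 132.8102; S(3,2) = 72.2989; S(3,3) = 39.3579
Terminal payoffs V(N, i) = max(K - S_T, 0):
  V(3,0) = 0.000000; V(3,1) = 0.000000; V(3,2) = 37.691056; V(3,3) = 70.632062
Backward induction: V(k, i) = exp(-r*dt) * [p * V(k+1, i) + (1-p) * V(k+1, i+1)]; then take max(V_cont, immediate exercise) for American.
  V(2,0) = exp(-r*dt) * [p*0.000000 + (1-p)*0.000000] = 0.000000; exercise = 0.000000; V(2,0) = max -> 0.000000
  V(2,1) = exp(-r*dt) * [p*0.000000 + (1-p)*37.691056] = 20.314612; exercise = 12.000000; V(2,1) = max -> 20.314612
  V(2,2) = exp(-r*dt) * [p*37.691056 + (1-p)*70.632062] = 54.736131; exercise = 56.646422; V(2,2) = max -> 56.646422
  V(1,0) = exp(-r*dt) * [p*0.000000 + (1-p)*20.314612] = 10.949109; exercise = 0.000000; V(1,0) = max -> 10.949109
  V(1,1) = exp(-r*dt) * [p*20.314612 + (1-p)*56.646422] = 39.514288; exercise = 37.691056; V(1,1) = max -> 39.514288
  V(0,0) = exp(-r*dt) * [p*10.949109 + (1-p)*39.514288] = 26.139014; exercise = 12.000000; V(0,0) = max -> 26.139014

Answer: Price = V(0,0) = 26.1390


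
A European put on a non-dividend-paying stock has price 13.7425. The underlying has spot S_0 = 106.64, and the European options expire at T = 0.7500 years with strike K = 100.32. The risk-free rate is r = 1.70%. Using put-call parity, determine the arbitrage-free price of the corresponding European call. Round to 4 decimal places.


Answer: Call price = 21.3335

Derivation:
Put-call parity: C - P = S_0 * exp(-qT) - K * exp(-rT).
S_0 * exp(-qT) = 106.6400 * 1.00000000 = 106.64000000
K * exp(-rT) = 100.3200 * 0.98733094 = 99.04903959
C = P + S*exp(-qT) - K*exp(-rT)
C = 13.7425 + 106.64000000 - 99.04903959 = 21.3335


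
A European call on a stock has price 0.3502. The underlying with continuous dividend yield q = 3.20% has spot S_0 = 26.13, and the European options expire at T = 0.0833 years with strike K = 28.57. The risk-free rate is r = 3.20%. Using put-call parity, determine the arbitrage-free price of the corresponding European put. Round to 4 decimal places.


Answer: Put price = 2.7837

Derivation:
Put-call parity: C - P = S_0 * exp(-qT) - K * exp(-rT).
S_0 * exp(-qT) = 26.1300 * 0.99733795 = 26.06044062
K * exp(-rT) = 28.5700 * 0.99733795 = 28.49394522
P = C - S*exp(-qT) + K*exp(-rT)
P = 0.3502 - 26.06044062 + 28.49394522 = 2.7837


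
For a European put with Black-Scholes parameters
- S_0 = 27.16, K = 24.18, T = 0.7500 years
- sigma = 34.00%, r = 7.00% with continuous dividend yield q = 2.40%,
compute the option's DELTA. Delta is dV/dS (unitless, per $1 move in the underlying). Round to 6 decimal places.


d1 = 0.6590944325; d2 = 0.3646457953
phi(d1) = 0.3210555016; exp(-qT) = 0.9821610324; exp(-rT) = 0.9488543211
N(-d1) = 0.2549175653
Delta = -exp(-qT) * N(-d1) = -0.9821610324 * 0.2549175653 = -0.250370

Answer: Delta = -0.250370


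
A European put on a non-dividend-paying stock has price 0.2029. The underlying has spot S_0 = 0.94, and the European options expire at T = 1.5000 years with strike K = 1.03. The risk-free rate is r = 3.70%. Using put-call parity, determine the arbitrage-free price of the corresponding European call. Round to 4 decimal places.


Answer: Call price = 0.1685

Derivation:
Put-call parity: C - P = S_0 * exp(-qT) - K * exp(-rT).
S_0 * exp(-qT) = 0.9400 * 1.00000000 = 0.94000000
K * exp(-rT) = 1.0300 * 0.94601202 = 0.97439238
C = P + S*exp(-qT) - K*exp(-rT)
C = 0.2029 + 0.94000000 - 0.97439238 = 0.1685


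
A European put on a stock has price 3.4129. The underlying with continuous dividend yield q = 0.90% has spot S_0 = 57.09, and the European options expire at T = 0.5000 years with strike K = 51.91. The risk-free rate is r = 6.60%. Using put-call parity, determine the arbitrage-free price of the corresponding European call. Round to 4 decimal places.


Put-call parity: C - P = S_0 * exp(-qT) - K * exp(-rT).
S_0 * exp(-qT) = 57.0900 * 0.99551011 = 56.83367217
K * exp(-rT) = 51.9100 * 0.96753856 = 50.22492663
C = P + S*exp(-qT) - K*exp(-rT)
C = 3.4129 + 56.83367217 - 50.22492663 = 10.0216

Answer: Call price = 10.0216


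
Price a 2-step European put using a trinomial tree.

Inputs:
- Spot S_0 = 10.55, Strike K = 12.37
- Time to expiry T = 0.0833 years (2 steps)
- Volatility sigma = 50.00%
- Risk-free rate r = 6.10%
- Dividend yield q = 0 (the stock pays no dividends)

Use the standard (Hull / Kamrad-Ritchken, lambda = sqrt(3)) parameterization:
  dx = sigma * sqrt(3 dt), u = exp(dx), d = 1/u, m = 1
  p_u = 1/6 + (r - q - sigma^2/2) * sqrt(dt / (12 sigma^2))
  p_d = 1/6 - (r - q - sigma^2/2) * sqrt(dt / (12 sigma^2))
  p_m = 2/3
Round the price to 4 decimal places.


dt = T/N = 0.041650; dx = sigma*sqrt(3*dt) = 0.176741
u = exp(dx) = 1.193322; d = 1/u = 0.837997
p_u = 0.159126, p_m = 0.666667, p_d = 0.174208
Discount per step: exp(-r*dt) = 0.997463
Stock lattice S(k, j) with j the centered position index:
  k=0: S(0,+0) = 10.5500
  k=1: S(1,-1) = 8.8409; S(1,+0) = 10.5500; S(1,+1) = 12.5896
  k=2: S(2,-2) = 7.4086; S(2,-1) = 8.8409; S(2,+0) = 10.5500; S(2,+1) = 12.5896; S(2,+2) = 15.0234
Terminal payoffs V(N, j) = max(K - S_T, 0):
  V(2,-2) = 4.961387; V(2,-1) = 3.529137; V(2,+0) = 1.820000; V(2,+1) = 0.000000; V(2,+2) = 0.000000
Backward induction: V(k, j) = exp(-r*dt) * [p_u * V(k+1, j+1) + p_m * V(k+1, j) + p_d * V(k+1, j-1)]
  V(1,-1) = exp(-r*dt) * [p_u*1.820000 + p_m*3.529137 + p_d*4.961387] = 3.497780
  V(1,+0) = exp(-r*dt) * [p_u*0.000000 + p_m*1.820000 + p_d*3.529137] = 1.823497
  V(1,+1) = exp(-r*dt) * [p_u*0.000000 + p_m*0.000000 + p_d*1.820000] = 0.316253
  V(0,+0) = exp(-r*dt) * [p_u*0.316253 + p_m*1.823497 + p_d*3.497780] = 1.870570

Answer: Price = V(0,0) = 1.8706


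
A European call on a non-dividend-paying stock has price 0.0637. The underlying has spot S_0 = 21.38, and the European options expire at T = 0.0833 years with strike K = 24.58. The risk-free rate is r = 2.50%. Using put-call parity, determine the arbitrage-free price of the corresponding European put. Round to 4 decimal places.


Answer: Put price = 3.2126

Derivation:
Put-call parity: C - P = S_0 * exp(-qT) - K * exp(-rT).
S_0 * exp(-qT) = 21.3800 * 1.00000000 = 21.38000000
K * exp(-rT) = 24.5800 * 0.99791967 = 24.52886541
P = C - S*exp(-qT) + K*exp(-rT)
P = 0.0637 - 21.38000000 + 24.52886541 = 3.2126


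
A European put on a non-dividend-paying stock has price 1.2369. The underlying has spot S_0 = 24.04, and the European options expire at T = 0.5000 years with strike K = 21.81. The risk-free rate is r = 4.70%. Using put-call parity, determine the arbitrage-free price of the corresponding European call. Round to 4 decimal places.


Answer: Call price = 3.9735

Derivation:
Put-call parity: C - P = S_0 * exp(-qT) - K * exp(-rT).
S_0 * exp(-qT) = 24.0400 * 1.00000000 = 24.04000000
K * exp(-rT) = 21.8100 * 0.97677397 = 21.30344039
C = P + S*exp(-qT) - K*exp(-rT)
C = 1.2369 + 24.04000000 - 21.30344039 = 3.9735


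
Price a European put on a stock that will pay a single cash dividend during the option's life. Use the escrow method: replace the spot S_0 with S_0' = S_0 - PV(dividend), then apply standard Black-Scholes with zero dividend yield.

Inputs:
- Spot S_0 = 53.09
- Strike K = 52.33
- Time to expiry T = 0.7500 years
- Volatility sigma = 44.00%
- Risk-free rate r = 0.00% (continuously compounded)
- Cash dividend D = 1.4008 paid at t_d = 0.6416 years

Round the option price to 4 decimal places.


PV(D) = D * exp(-r * t_d) = 1.4008 * 1.00000000 = 1.40080000
S_0' = S_0 - PV(D) = 53.0900 - 1.40080000 = 51.68920000
d1 = (ln(S_0'/K) + (r + sigma^2/2)*T) / (sigma*sqrt(T)) = 0.15819146
d2 = d1 - sigma*sqrt(T) = -0.22285972
exp(-rT) = 1.00000000
N(-d1) = 0.43715297; N(-d2) = 0.58817766
P = K * exp(-rT) * N(-d2) - S_0' * N(-d1) = 52.3300 * 1.00000000 * 0.58817766 - 51.68920000 * 0.43715297 = 8.1832

Answer: Price = 8.1832


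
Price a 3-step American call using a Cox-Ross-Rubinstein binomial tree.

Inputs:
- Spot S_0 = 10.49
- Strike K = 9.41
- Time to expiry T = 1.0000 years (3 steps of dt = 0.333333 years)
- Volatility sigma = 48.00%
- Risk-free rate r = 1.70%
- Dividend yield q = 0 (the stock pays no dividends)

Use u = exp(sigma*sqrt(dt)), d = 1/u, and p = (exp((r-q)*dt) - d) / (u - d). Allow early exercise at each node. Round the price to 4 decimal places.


Answer: Price = V(0,0) = 2.6617

Derivation:
dt = T/N = 0.333333
u = exp(sigma*sqrt(dt)) = 1.319335; d = 1/u = 0.757957
p = (exp((r-q)*dt) - d) / (u - d) = 0.441281
Discount per step: exp(-r*dt) = 0.994349
Stock lattice S(k, i) with i counting down-moves:
  k=0: S(0,0) = 10.4900
  k=1: S(1,0) = 13.8398; S(1,1) = 7.9510
  k=2: S(2,0) = 18.2594; S(2,1) = 10.4900; S(2,2) = 6.0265
  k=3: S(3,0) = 24.0902; S(3,1) = 13.8398; S(3,2) = 7.9510; S(3,3) = 4.5678
Terminal payoffs V(N, i) = max(S_T - K, 0):
  V(3,0) = 14.680241; V(3,1) = 4.429828; V(3,2) = 0.000000; V(3,3) = 0.000000
Backward induction: V(k, i) = exp(-r*dt) * [p * V(k+1, i) + (1-p) * V(k+1, i+1)]; then take max(V_cont, immediate exercise) for American.
  V(2,0) = exp(-r*dt) * [p*14.680241 + (1-p)*4.429828] = 8.902548; exercise = 8.849376; V(2,0) = max -> 8.902548
  V(2,1) = exp(-r*dt) * [p*4.429828 + (1-p)*0.000000] = 1.943753; exercise = 1.080000; V(2,1) = max -> 1.943753
  V(2,2) = exp(-r*dt) * [p*0.000000 + (1-p)*0.000000] = 0.000000; exercise = 0.000000; V(2,2) = max -> 0.000000
  V(1,0) = exp(-r*dt) * [p*8.902548 + (1-p)*1.943753] = 4.986201; exercise = 4.429828; V(1,0) = max -> 4.986201
  V(1,1) = exp(-r*dt) * [p*1.943753 + (1-p)*0.000000] = 0.852894; exercise = 0.000000; V(1,1) = max -> 0.852894
  V(0,0) = exp(-r*dt) * [p*4.986201 + (1-p)*0.852894] = 2.661717; exercise = 1.080000; V(0,0) = max -> 2.661717


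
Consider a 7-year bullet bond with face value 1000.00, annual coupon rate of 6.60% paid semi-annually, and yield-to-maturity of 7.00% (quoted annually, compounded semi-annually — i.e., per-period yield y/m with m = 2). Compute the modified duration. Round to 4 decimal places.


Coupon per period c = face * coupon_rate / m = 33.000000
Periods per year m = 2; per-period yield y/m = 0.035000
Number of cashflows N = 14
Cashflows (t years, CF_t, discount factor 1/(1+y/m)^(m*t), PV):
  t = 0.5000: CF_t = 33.000000, DF = 0.966184, PV = 31.884058
  t = 1.0000: CF_t = 33.000000, DF = 0.933511, PV = 30.805853
  t = 1.5000: CF_t = 33.000000, DF = 0.901943, PV = 29.764109
  t = 2.0000: CF_t = 33.000000, DF = 0.871442, PV = 28.757594
  t = 2.5000: CF_t = 33.000000, DF = 0.841973, PV = 27.785115
  t = 3.0000: CF_t = 33.000000, DF = 0.813501, PV = 26.845521
  t = 3.5000: CF_t = 33.000000, DF = 0.785991, PV = 25.937702
  t = 4.0000: CF_t = 33.000000, DF = 0.759412, PV = 25.060581
  t = 4.5000: CF_t = 33.000000, DF = 0.733731, PV = 24.213122
  t = 5.0000: CF_t = 33.000000, DF = 0.708919, PV = 23.394321
  t = 5.5000: CF_t = 33.000000, DF = 0.684946, PV = 22.603209
  t = 6.0000: CF_t = 33.000000, DF = 0.661783, PV = 21.838849
  t = 6.5000: CF_t = 33.000000, DF = 0.639404, PV = 21.100337
  t = 7.0000: CF_t = 1033.000000, DF = 0.617782, PV = 638.168589
Price P = sum_t PV_t = 978.158959
First compute Macaulay numerator sum_t t * PV_t:
  t * PV_t at t = 0.5000: 15.942029
  t * PV_t at t = 1.0000: 30.805853
  t * PV_t at t = 1.5000: 44.646164
  t * PV_t at t = 2.0000: 57.515187
  t * PV_t at t = 2.5000: 69.462786
  t * PV_t at t = 3.0000: 80.536564
  t * PV_t at t = 3.5000: 90.781956
  t * PV_t at t = 4.0000: 100.242325
  t * PV_t at t = 4.5000: 108.959049
  t * PV_t at t = 5.0000: 116.971604
  t * PV_t at t = 5.5000: 124.317647
  t * PV_t at t = 6.0000: 131.033093
  t * PV_t at t = 6.5000: 137.152191
  t * PV_t at t = 7.0000: 4467.180125
Macaulay duration D = 5575.546575 / 978.158959 = 5.700041
Modified duration = D / (1 + y/m) = 5.700041 / (1 + 0.035000) = 5.507286

Answer: Modified duration = 5.5073


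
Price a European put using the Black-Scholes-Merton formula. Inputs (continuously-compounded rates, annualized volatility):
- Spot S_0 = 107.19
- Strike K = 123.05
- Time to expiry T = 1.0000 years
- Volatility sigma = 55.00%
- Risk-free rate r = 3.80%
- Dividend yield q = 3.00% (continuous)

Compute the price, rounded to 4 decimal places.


Answer: Price = 31.9764

Derivation:
d1 = (ln(S/K) + (r - q + 0.5*sigma^2) * T) / (sigma * sqrt(T)) = 0.03865852
d2 = d1 - sigma * sqrt(T) = -0.51134148
exp(-rT) = 0.96271294; exp(-qT) = 0.97044553
P = K * exp(-rT) * N(-d2) - S_0 * exp(-qT) * N(-d1)
N(-d1) = 0.48458132; N(-d2) = 0.69544402
P = 123.0500 * 0.96271294 * 0.69544402 - 107.1900 * 0.97044553 * 0.48458132 = 31.9764


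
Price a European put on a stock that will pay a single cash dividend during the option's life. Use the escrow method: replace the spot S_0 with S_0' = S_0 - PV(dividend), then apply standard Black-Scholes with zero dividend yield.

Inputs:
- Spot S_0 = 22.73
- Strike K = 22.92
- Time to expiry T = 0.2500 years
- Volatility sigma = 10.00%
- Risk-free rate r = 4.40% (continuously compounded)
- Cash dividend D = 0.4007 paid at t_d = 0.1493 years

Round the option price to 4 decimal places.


Answer: Price = 0.6375

Derivation:
PV(D) = D * exp(-r * t_d) = 0.4007 * 0.99345233 = 0.39807635
S_0' = S_0 - PV(D) = 22.7300 - 0.39807635 = 22.33192365
d1 = (ln(S_0'/K) + (r + sigma^2/2)*T) / (sigma*sqrt(T)) = -0.27485366
d2 = d1 - sigma*sqrt(T) = -0.32485366
exp(-rT) = 0.98906028
N(-d1) = 0.60828567; N(-d2) = 0.62735409
P = K * exp(-rT) * N(-d2) - S_0' * N(-d1) = 22.9200 * 0.98906028 * 0.62735409 - 22.33192365 * 0.60828567 = 0.6375


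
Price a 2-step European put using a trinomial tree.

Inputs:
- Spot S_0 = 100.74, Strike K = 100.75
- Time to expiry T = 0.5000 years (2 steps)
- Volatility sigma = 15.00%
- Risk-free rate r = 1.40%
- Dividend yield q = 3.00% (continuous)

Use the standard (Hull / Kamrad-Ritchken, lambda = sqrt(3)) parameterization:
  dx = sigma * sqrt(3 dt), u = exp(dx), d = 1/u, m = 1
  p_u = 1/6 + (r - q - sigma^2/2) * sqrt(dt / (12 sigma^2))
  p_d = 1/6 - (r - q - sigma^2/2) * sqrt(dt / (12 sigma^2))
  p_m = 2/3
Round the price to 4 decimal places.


Answer: Price = V(0,0) = 3.9936

Derivation:
dt = T/N = 0.250000; dx = sigma*sqrt(3*dt) = 0.129904
u = exp(dx) = 1.138719; d = 1/u = 0.878180
p_u = 0.140445, p_m = 0.666667, p_d = 0.192888
Discount per step: exp(-r*dt) = 0.996506
Stock lattice S(k, j) with j the centered position index:
  k=0: S(0,+0) = 100.7400
  k=1: S(1,-1) = 88.4678; S(1,+0) = 100.7400; S(1,+1) = 114.7145
  k=2: S(2,-2) = 77.6907; S(2,-1) = 88.4678; S(2,+0) = 100.7400; S(2,+1) = 114.7145; S(2,+2) = 130.6276
Terminal payoffs V(N, j) = max(K - S_T, 0):
  V(2,-2) = 23.059319; V(2,-1) = 12.282157; V(2,+0) = 0.010000; V(2,+1) = 0.000000; V(2,+2) = 0.000000
Backward induction: V(k, j) = exp(-r*dt) * [p_u * V(k+1, j+1) + p_m * V(k+1, j) + p_d * V(k+1, j-1)]
  V(1,-1) = exp(-r*dt) * [p_u*0.010000 + p_m*12.282157 + p_d*23.059319] = 12.593221
  V(1,+0) = exp(-r*dt) * [p_u*0.000000 + p_m*0.010000 + p_d*12.282157] = 2.367447
  V(1,+1) = exp(-r*dt) * [p_u*0.000000 + p_m*0.000000 + p_d*0.010000] = 0.001922
  V(0,+0) = exp(-r*dt) * [p_u*0.001922 + p_m*2.367447 + p_d*12.593221] = 3.993647


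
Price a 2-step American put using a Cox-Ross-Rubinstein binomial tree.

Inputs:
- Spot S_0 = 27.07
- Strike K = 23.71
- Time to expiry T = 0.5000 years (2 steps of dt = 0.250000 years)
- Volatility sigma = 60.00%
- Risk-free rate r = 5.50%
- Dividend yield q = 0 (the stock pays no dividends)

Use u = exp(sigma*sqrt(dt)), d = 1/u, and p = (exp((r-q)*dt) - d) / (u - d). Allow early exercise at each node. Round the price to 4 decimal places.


Answer: Price = V(0,0) = 2.6218

Derivation:
dt = T/N = 0.250000
u = exp(sigma*sqrt(dt)) = 1.349859; d = 1/u = 0.740818
p = (exp((r-q)*dt) - d) / (u - d) = 0.448290
Discount per step: exp(-r*dt) = 0.986344
Stock lattice S(k, i) with i counting down-moves:
  k=0: S(0,0) = 27.0700
  k=1: S(1,0) = 36.5407; S(1,1) = 20.0539
  k=2: S(2,0) = 49.3248; S(2,1) = 27.0700; S(2,2) = 14.8563
Terminal payoffs V(N, i) = max(K - S_T, 0):
  V(2,0) = 0.000000; V(2,1) = 0.000000; V(2,2) = 8.853669
Backward induction: V(k, i) = exp(-r*dt) * [p * V(k+1, i) + (1-p) * V(k+1, i+1)]; then take max(V_cont, immediate exercise) for American.
  V(1,0) = exp(-r*dt) * [p*0.000000 + (1-p)*0.000000] = 0.000000; exercise = 0.000000; V(1,0) = max -> 0.000000
  V(1,1) = exp(-r*dt) * [p*0.000000 + (1-p)*8.853669] = 4.817954; exercise = 3.656051; V(1,1) = max -> 4.817954
  V(0,0) = exp(-r*dt) * [p*0.000000 + (1-p)*4.817954] = 2.621815; exercise = 0.000000; V(0,0) = max -> 2.621815


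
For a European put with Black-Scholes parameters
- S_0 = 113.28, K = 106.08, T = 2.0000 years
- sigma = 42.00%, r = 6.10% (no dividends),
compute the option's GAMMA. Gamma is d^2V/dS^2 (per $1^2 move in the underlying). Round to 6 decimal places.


d1 = 0.6129422188; d2 = 0.0189725226
phi(d1) = 0.3306193336; exp(-qT) = 1.0000000000; exp(-rT) = 0.8851483685
Gamma = exp(-qT) * phi(d1) / (S * sigma * sqrt(T)) = 1.0000000000 * 0.3306193336 / (113.2800 * 0.4200 * 1.4142135624) = 0.004914

Answer: Gamma = 0.004914


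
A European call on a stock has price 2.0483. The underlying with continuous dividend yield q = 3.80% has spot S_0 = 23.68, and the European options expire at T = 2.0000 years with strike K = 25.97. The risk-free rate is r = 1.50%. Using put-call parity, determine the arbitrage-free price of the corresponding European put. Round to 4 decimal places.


Put-call parity: C - P = S_0 * exp(-qT) - K * exp(-rT).
S_0 * exp(-qT) = 23.6800 * 0.92681621 = 21.94700777
K * exp(-rT) = 25.9700 * 0.97044553 = 25.20247051
P = C - S*exp(-qT) + K*exp(-rT)
P = 2.0483 - 21.94700777 + 25.20247051 = 5.3038

Answer: Put price = 5.3038


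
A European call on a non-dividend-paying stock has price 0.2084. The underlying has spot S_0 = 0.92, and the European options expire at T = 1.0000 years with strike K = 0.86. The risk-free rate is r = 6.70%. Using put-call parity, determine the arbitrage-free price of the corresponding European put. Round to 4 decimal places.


Answer: Put price = 0.0927

Derivation:
Put-call parity: C - P = S_0 * exp(-qT) - K * exp(-rT).
S_0 * exp(-qT) = 0.9200 * 1.00000000 = 0.92000000
K * exp(-rT) = 0.8600 * 0.93519520 = 0.80426787
P = C - S*exp(-qT) + K*exp(-rT)
P = 0.2084 - 0.92000000 + 0.80426787 = 0.0927


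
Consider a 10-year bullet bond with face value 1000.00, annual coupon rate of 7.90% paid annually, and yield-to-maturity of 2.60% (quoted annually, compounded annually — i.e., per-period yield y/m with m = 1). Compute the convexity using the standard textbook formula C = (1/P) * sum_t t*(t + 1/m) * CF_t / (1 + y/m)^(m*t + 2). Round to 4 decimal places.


Coupon per period c = face * coupon_rate / m = 79.000000
Periods per year m = 1; per-period yield y/m = 0.026000
Number of cashflows N = 10
Cashflows (t years, CF_t, discount factor 1/(1+y/m)^(m*t), PV):
  t = 1.0000: CF_t = 79.000000, DF = 0.974659, PV = 76.998051
  t = 2.0000: CF_t = 79.000000, DF = 0.949960, PV = 75.046833
  t = 3.0000: CF_t = 79.000000, DF = 0.925887, PV = 73.145061
  t = 4.0000: CF_t = 79.000000, DF = 0.902424, PV = 71.291483
  t = 5.0000: CF_t = 79.000000, DF = 0.879555, PV = 69.484876
  t = 6.0000: CF_t = 79.000000, DF = 0.857266, PV = 67.724051
  t = 7.0000: CF_t = 79.000000, DF = 0.835542, PV = 66.007847
  t = 8.0000: CF_t = 79.000000, DF = 0.814369, PV = 64.335133
  t = 9.0000: CF_t = 79.000000, DF = 0.793732, PV = 62.704808
  t = 10.0000: CF_t = 1079.000000, DF = 0.773618, PV = 834.733488
Price P = sum_t PV_t = 1461.471631
Convexity numerator sum_t t*(t + 1/m) * CF_t / (1+y/m)^(m*t + 2):
  t = 1.0000: term = 146.290123
  t = 2.0000: term = 427.748897
  t = 3.0000: term = 833.818513
  t = 4.0000: term = 1354.481015
  t = 5.0000: term = 1980.235403
  t = 6.0000: term = 2702.075598
  t = 7.0000: term = 3511.469264
  t = 8.0000: term = 4400.337423
  t = 9.0000: term = 5361.034872
  t = 10.0000: term = 87225.968553
Convexity = (1/P) * sum = 107943.459661 / 1461.471631 = 73.859429

Answer: Convexity = 73.8594


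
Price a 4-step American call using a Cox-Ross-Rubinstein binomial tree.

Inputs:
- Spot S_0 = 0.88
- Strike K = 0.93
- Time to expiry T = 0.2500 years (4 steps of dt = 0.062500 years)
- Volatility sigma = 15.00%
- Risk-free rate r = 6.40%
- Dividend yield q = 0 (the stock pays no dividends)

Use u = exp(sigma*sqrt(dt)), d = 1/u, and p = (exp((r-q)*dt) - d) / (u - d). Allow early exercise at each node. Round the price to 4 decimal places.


Answer: Price = V(0,0) = 0.0133

Derivation:
dt = T/N = 0.062500
u = exp(sigma*sqrt(dt)) = 1.038212; d = 1/u = 0.963194
p = (exp((r-q)*dt) - d) / (u - d) = 0.544054
Discount per step: exp(-r*dt) = 0.996008
Stock lattice S(k, i) with i counting down-moves:
  k=0: S(0,0) = 0.8800
  k=1: S(1,0) = 0.9136; S(1,1) = 0.8476
  k=2: S(2,0) = 0.9485; S(2,1) = 0.8800; S(2,2) = 0.8164
  k=3: S(3,0) = 0.9848; S(3,1) = 0.9136; S(3,2) = 0.8476; S(3,3) = 0.7864
  k=4: S(4,0) = 1.0224; S(4,1) = 0.9485; S(4,2) = 0.8800; S(4,3) = 0.8164; S(4,4) = 0.7574
Terminal payoffs V(N, i) = max(S_T - K, 0):
  V(4,0) = 0.092414; V(4,1) = 0.018538; V(4,2) = 0.000000; V(4,3) = 0.000000; V(4,4) = 0.000000
Backward induction: V(k, i) = exp(-r*dt) * [p * V(k+1, i) + (1-p) * V(k+1, i+1)]; then take max(V_cont, immediate exercise) for American.
  V(3,0) = exp(-r*dt) * [p*0.092414 + (1-p)*0.018538] = 0.058496; exercise = 0.054784; V(3,0) = max -> 0.058496
  V(3,1) = exp(-r*dt) * [p*0.018538 + (1-p)*0.000000] = 0.010045; exercise = 0.000000; V(3,1) = max -> 0.010045
  V(3,2) = exp(-r*dt) * [p*0.000000 + (1-p)*0.000000] = 0.000000; exercise = 0.000000; V(3,2) = max -> 0.000000
  V(3,3) = exp(-r*dt) * [p*0.000000 + (1-p)*0.000000] = 0.000000; exercise = 0.000000; V(3,3) = max -> 0.000000
  V(2,0) = exp(-r*dt) * [p*0.058496 + (1-p)*0.010045] = 0.036260; exercise = 0.018538; V(2,0) = max -> 0.036260
  V(2,1) = exp(-r*dt) * [p*0.010045 + (1-p)*0.000000] = 0.005443; exercise = 0.000000; V(2,1) = max -> 0.005443
  V(2,2) = exp(-r*dt) * [p*0.000000 + (1-p)*0.000000] = 0.000000; exercise = 0.000000; V(2,2) = max -> 0.000000
  V(1,0) = exp(-r*dt) * [p*0.036260 + (1-p)*0.005443] = 0.022121; exercise = 0.000000; V(1,0) = max -> 0.022121
  V(1,1) = exp(-r*dt) * [p*0.005443 + (1-p)*0.000000] = 0.002950; exercise = 0.000000; V(1,1) = max -> 0.002950
  V(0,0) = exp(-r*dt) * [p*0.022121 + (1-p)*0.002950] = 0.013326; exercise = 0.000000; V(0,0) = max -> 0.013326


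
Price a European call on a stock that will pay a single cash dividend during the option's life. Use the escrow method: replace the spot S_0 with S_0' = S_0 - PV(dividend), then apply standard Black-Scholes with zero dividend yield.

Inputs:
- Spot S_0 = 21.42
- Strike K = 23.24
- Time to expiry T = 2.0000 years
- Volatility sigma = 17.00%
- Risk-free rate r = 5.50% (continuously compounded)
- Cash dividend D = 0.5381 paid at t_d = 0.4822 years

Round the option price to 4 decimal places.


Answer: Price = 2.0343

Derivation:
PV(D) = D * exp(-r * t_d) = 0.5381 * 0.97382759 = 0.52401663
S_0' = S_0 - PV(D) = 21.4200 - 0.52401663 = 20.89598337
d1 = (ln(S_0'/K) + (r + sigma^2/2)*T) / (sigma*sqrt(T)) = 0.13552336
d2 = d1 - sigma*sqrt(T) = -0.10489295
exp(-rT) = 0.89583414
N(d1) = 0.55390095; N(d2) = 0.45823038
C = S_0' * N(d1) - K * exp(-rT) * N(d2) = 20.89598337 * 0.55390095 - 23.2400 * 0.89583414 * 0.45823038 = 2.0343


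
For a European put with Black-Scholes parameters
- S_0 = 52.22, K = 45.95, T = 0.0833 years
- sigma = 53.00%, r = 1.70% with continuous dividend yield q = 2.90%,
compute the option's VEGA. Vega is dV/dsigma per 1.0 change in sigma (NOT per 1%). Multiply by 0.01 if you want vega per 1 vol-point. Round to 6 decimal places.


Answer: Vega = 3.978488

Derivation:
d1 = 0.9061523158; d2 = 0.7531850970
phi(d1) = 0.2646109770; exp(-qT) = 0.9975872155; exp(-rT) = 0.9985849022
Vega = S * exp(-qT) * phi(d1) * sqrt(T) = 52.2200 * 0.9975872155 * 0.2646109770 * 0.2886173938 = 3.978488


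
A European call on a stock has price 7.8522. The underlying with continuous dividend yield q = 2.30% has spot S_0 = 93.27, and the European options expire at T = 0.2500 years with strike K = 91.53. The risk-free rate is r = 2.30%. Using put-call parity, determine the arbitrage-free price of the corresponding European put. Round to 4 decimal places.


Put-call parity: C - P = S_0 * exp(-qT) - K * exp(-rT).
S_0 * exp(-qT) = 93.2700 * 0.99426650 = 92.73523642
K * exp(-rT) = 91.5300 * 0.99426650 = 91.00521271
P = C - S*exp(-qT) + K*exp(-rT)
P = 7.8522 - 92.73523642 + 91.00521271 = 6.1222

Answer: Put price = 6.1222


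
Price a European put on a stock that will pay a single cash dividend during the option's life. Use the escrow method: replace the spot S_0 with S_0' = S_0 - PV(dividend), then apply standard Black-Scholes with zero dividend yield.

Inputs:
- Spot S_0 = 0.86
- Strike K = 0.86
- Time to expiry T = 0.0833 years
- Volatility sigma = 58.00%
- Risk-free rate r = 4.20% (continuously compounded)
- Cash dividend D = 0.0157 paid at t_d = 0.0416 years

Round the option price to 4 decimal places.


Answer: Price = 0.0633

Derivation:
PV(D) = D * exp(-r * t_d) = 0.0157 * 0.99825433 = 0.01567259
S_0' = S_0 - PV(D) = 0.8600 - 0.01567259 = 0.84432741
d1 = (ln(S_0'/K) + (r + sigma^2/2)*T) / (sigma*sqrt(T)) = -0.00527119
d2 = d1 - sigma*sqrt(T) = -0.17266928
exp(-rT) = 0.99650751
N(-d1) = 0.50210289; N(-d2) = 0.56854430
P = K * exp(-rT) * N(-d2) - S_0' * N(-d1) = 0.8600 * 0.99650751 * 0.56854430 - 0.84432741 * 0.50210289 = 0.0633


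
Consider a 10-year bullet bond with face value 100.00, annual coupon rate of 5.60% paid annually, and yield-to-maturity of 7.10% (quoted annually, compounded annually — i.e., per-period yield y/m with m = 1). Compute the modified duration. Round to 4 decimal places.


Coupon per period c = face * coupon_rate / m = 5.600000
Periods per year m = 1; per-period yield y/m = 0.071000
Number of cashflows N = 10
Cashflows (t years, CF_t, discount factor 1/(1+y/m)^(m*t), PV):
  t = 1.0000: CF_t = 5.600000, DF = 0.933707, PV = 5.228758
  t = 2.0000: CF_t = 5.600000, DF = 0.871808, PV = 4.882127
  t = 3.0000: CF_t = 5.600000, DF = 0.814013, PV = 4.558475
  t = 4.0000: CF_t = 5.600000, DF = 0.760050, PV = 4.256280
  t = 5.0000: CF_t = 5.600000, DF = 0.709664, PV = 3.974117
  t = 6.0000: CF_t = 5.600000, DF = 0.662618, PV = 3.710660
  t = 7.0000: CF_t = 5.600000, DF = 0.618691, PV = 3.464669
  t = 8.0000: CF_t = 5.600000, DF = 0.577676, PV = 3.234985
  t = 9.0000: CF_t = 5.600000, DF = 0.539380, PV = 3.020527
  t = 10.0000: CF_t = 105.600000, DF = 0.503623, PV = 53.182556
Price P = sum_t PV_t = 89.513156
First compute Macaulay numerator sum_t t * PV_t:
  t * PV_t at t = 1.0000: 5.228758
  t * PV_t at t = 2.0000: 9.764254
  t * PV_t at t = 3.0000: 13.675426
  t * PV_t at t = 4.0000: 17.025118
  t * PV_t at t = 5.0000: 19.870586
  t * PV_t at t = 6.0000: 22.263962
  t * PV_t at t = 7.0000: 24.252682
  t * PV_t at t = 8.0000: 25.879879
  t * PV_t at t = 9.0000: 27.184747
  t * PV_t at t = 10.0000: 531.825565
Macaulay duration D = 696.970978 / 89.513156 = 7.786241
Modified duration = D / (1 + y/m) = 7.786241 / (1 + 0.071000) = 7.270066

Answer: Modified duration = 7.2701
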